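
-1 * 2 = -2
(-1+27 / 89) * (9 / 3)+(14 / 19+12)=18004 / 1691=10.65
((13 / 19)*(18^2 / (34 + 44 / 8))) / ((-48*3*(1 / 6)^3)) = -12636 / 1501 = -8.42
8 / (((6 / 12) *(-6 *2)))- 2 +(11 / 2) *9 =277 / 6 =46.17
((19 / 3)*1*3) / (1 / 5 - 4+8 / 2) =95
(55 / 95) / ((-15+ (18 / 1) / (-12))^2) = 4 / 1881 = 0.00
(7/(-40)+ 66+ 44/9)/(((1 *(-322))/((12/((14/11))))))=-2.07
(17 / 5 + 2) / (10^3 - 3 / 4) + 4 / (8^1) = 20201 / 39970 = 0.51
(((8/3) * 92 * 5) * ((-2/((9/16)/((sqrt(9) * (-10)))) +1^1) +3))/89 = 1221760/801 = 1525.29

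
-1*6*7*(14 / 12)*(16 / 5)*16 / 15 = -167.25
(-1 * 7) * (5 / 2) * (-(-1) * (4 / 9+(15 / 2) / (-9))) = 245 / 36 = 6.81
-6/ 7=-0.86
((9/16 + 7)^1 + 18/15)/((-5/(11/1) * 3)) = -7711/1200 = -6.43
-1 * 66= -66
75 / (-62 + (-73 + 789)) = 25 / 218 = 0.11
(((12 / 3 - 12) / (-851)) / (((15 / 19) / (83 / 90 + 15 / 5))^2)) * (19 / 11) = 1709386262 / 4265105625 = 0.40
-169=-169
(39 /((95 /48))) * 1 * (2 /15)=1248 /475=2.63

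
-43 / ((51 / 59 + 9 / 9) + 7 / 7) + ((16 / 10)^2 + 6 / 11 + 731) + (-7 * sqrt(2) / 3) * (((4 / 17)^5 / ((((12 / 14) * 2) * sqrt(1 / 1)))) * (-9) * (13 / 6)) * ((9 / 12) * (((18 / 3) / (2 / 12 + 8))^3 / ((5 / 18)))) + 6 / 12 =349360128 * sqrt(2) / 17045383285 + 66886227 / 92950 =719.62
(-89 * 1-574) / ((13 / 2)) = -102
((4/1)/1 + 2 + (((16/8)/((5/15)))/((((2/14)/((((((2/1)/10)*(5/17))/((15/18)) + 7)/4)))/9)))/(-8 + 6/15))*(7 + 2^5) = -4127643/1292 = -3194.77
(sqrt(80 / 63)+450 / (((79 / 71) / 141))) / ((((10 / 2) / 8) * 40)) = 4 * sqrt(35) / 525+180198 / 79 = 2281.03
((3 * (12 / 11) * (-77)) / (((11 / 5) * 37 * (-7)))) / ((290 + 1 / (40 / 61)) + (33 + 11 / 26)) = 93600 / 68772011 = 0.00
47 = 47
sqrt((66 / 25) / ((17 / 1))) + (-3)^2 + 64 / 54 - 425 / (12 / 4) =-3550 / 27 + sqrt(1122) / 85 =-131.09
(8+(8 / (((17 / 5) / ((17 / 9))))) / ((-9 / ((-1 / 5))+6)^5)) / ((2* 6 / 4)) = 24841818112 / 9315681777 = 2.67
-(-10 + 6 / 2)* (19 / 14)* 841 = 15979 / 2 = 7989.50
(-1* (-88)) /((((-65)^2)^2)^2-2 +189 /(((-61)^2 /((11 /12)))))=1309792 /4742709395064033425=0.00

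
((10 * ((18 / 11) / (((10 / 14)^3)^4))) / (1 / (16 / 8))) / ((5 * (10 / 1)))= 498286339236 / 13427734375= 37.11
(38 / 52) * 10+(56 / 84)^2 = 907 / 117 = 7.75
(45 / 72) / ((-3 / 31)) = -155 / 24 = -6.46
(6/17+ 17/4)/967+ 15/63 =335353/1380876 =0.24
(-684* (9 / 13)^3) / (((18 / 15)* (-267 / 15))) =2077650 / 195533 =10.63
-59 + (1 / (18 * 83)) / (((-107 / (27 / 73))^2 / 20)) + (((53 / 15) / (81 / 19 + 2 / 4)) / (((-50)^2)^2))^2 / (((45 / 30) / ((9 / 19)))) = -3584526861960002293207267896247 / 60754692740303833007812500000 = -59.00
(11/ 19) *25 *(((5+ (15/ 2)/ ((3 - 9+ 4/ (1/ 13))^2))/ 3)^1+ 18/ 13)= 138545825/ 3135912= 44.18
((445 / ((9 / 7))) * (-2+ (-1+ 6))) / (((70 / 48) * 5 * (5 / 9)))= 256.32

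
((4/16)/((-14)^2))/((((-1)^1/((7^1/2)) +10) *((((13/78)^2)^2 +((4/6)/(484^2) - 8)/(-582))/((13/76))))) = 1495446381/966616063616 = 0.00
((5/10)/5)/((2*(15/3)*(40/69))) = 0.02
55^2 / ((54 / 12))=6050 / 9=672.22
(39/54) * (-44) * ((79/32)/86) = -11297/12384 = -0.91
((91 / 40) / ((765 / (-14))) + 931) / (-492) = -14243663 / 7527600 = -1.89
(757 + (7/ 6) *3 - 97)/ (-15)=-1327/ 30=-44.23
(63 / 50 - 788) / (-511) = 39337 / 25550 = 1.54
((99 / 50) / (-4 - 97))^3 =-970299 / 128787625000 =-0.00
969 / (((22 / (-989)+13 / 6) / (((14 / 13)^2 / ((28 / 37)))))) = 1489261914 / 2150525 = 692.51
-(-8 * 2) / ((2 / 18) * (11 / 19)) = 2736 / 11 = 248.73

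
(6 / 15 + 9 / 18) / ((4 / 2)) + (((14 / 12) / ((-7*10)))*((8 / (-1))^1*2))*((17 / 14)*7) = 163 / 60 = 2.72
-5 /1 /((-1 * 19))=5 /19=0.26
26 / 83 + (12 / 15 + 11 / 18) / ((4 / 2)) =15221 / 14940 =1.02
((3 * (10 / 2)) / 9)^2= 25 / 9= 2.78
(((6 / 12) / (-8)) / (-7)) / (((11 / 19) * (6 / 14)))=19 / 528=0.04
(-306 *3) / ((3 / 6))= -1836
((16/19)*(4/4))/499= 16/9481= 0.00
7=7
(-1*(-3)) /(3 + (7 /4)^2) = 48 /97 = 0.49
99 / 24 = 33 / 8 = 4.12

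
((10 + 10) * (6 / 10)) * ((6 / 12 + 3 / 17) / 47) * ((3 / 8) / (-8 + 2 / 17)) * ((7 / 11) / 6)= -483 / 554224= -0.00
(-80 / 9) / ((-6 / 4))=160 / 27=5.93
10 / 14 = 5 / 7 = 0.71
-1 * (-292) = 292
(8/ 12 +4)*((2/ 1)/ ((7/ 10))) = 40/ 3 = 13.33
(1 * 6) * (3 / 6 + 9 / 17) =105 / 17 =6.18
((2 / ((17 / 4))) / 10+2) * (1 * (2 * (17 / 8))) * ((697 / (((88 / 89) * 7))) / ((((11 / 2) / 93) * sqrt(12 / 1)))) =4276.52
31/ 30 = 1.03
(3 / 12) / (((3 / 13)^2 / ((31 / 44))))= 5239 / 1584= 3.31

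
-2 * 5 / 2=-5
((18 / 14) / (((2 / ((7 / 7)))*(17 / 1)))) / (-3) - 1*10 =-2383 / 238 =-10.01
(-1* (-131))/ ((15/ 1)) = 131/ 15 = 8.73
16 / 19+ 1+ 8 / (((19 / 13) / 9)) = 51.11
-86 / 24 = -43 / 12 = -3.58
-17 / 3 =-5.67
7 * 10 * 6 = 420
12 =12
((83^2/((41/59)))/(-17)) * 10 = -4064510/697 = -5831.43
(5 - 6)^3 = -1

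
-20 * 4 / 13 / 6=-40 / 39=-1.03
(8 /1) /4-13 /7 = 1 /7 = 0.14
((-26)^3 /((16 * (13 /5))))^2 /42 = 714025 /168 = 4250.15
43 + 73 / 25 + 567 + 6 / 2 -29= 14673 / 25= 586.92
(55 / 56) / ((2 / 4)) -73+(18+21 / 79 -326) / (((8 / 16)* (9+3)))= -811747 / 6636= -122.32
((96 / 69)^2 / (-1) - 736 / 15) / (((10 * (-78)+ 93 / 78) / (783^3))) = 1683739406471616 / 53558605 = 31437327.51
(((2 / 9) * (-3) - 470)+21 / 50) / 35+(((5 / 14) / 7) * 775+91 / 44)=22778177 / 808500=28.17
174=174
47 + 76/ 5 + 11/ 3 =988/ 15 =65.87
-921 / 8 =-115.12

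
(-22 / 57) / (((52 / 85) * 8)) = -935 / 11856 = -0.08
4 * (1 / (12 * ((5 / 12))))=4 / 5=0.80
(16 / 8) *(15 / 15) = 2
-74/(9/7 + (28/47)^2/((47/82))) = -38.85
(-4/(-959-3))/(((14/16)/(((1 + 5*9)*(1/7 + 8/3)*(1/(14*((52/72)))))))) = 130272/2144779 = 0.06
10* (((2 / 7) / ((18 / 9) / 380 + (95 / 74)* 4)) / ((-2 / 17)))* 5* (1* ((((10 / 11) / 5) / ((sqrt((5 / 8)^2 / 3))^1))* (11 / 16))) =-1195100* sqrt(3) / 252959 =-8.18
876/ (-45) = -292/ 15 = -19.47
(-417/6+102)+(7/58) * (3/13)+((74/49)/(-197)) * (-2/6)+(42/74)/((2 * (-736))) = 19342775522957/594613061952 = 32.53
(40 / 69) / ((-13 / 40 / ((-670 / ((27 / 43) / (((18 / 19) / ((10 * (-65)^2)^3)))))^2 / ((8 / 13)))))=-16600322 / 31878588994402545538330078125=-0.00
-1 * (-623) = 623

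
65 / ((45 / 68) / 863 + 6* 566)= 3814460 / 199290909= 0.02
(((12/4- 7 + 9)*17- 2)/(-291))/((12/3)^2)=-83/4656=-0.02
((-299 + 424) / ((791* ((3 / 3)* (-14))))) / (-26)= 125 / 287924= 0.00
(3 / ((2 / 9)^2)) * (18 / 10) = 2187 / 20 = 109.35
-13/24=-0.54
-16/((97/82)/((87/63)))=-38048/2037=-18.68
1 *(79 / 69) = 79 / 69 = 1.14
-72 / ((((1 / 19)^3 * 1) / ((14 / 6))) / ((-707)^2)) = -575982000888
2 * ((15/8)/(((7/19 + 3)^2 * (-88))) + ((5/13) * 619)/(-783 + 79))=-1158865/1703936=-0.68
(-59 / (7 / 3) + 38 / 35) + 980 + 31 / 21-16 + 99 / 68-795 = 147.73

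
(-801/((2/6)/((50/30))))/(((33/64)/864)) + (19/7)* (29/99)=-422788139/63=-6710922.84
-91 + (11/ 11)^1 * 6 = -85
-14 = -14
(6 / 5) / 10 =3 / 25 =0.12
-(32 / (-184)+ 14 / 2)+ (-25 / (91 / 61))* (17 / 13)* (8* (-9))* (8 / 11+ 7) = 3647159959 / 299299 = 12185.67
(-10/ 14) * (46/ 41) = -230/ 287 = -0.80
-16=-16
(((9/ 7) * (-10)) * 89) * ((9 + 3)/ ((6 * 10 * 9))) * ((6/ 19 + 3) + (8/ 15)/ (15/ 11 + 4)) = -10222006/ 117705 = -86.84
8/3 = 2.67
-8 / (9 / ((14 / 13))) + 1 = 5 / 117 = 0.04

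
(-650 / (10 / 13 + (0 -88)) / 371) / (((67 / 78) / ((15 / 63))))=0.01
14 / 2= 7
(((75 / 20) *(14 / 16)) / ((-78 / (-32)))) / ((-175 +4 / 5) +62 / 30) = -525 / 67132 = -0.01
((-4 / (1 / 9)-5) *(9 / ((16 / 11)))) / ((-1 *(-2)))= -4059 / 32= -126.84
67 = 67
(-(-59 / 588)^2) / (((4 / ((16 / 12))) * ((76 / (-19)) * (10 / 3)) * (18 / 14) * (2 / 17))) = 59177 / 35562240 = 0.00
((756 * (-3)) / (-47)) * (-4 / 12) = -756 / 47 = -16.09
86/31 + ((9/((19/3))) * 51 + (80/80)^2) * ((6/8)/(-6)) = -7551/1178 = -6.41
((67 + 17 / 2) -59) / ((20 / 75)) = 495 / 8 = 61.88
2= 2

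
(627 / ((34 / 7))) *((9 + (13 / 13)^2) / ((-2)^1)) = -21945 / 34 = -645.44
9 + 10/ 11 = 9.91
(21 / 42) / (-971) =-1 / 1942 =-0.00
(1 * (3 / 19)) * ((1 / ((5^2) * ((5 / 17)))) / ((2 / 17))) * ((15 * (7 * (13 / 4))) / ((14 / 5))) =33813 / 1520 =22.25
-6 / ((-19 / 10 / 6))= 360 / 19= 18.95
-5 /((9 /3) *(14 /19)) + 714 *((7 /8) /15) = 16543 /420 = 39.39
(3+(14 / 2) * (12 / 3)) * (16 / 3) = 496 / 3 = 165.33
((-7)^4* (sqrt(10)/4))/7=343* sqrt(10)/4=271.17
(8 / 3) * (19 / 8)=19 / 3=6.33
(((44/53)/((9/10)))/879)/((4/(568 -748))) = -2200/46587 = -0.05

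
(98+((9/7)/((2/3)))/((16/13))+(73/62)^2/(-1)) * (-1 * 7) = -21134759/30752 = -687.26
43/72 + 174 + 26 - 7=13939/72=193.60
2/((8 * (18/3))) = 1/24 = 0.04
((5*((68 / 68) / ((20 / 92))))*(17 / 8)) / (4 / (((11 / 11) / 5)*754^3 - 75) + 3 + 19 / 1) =167606329399 / 75444281424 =2.22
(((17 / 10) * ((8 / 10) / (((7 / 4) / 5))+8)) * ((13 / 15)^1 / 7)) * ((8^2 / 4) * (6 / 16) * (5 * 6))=95472 / 245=389.68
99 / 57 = 33 / 19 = 1.74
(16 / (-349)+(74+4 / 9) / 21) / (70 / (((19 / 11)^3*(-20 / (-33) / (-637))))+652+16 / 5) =-15830983540 / 61628887120437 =-0.00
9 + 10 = 19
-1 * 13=-13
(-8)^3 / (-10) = 256 / 5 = 51.20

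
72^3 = 373248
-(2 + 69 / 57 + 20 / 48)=-827 / 228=-3.63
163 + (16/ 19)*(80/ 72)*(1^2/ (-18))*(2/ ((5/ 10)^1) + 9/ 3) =250297/ 1539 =162.64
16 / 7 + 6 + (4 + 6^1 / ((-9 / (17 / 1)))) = 20 / 21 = 0.95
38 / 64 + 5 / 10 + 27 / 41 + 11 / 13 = 44319 / 17056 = 2.60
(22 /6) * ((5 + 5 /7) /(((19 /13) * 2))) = 2860 /399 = 7.17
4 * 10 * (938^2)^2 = 30965018573440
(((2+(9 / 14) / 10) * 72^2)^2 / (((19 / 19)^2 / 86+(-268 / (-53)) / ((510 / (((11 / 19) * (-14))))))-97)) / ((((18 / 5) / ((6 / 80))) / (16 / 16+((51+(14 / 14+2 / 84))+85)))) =-12471382492907781168 / 3676305523415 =-3392368.35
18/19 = 0.95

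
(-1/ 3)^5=-0.00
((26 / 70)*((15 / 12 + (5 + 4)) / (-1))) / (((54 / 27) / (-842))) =224393 / 140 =1602.81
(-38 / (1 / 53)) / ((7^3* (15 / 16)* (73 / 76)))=-2449024 / 375585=-6.52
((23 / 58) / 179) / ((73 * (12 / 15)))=115 / 3031544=0.00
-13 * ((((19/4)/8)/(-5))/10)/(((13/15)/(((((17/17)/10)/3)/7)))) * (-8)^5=-4864/175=-27.79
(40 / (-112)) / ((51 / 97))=-0.68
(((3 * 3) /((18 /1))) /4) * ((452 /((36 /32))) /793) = 452 /7137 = 0.06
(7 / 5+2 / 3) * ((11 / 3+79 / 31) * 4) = 2312 / 45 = 51.38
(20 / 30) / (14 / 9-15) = -6 / 121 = -0.05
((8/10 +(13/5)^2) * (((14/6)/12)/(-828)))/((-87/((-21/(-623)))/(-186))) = -1519/11872600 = -0.00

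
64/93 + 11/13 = 1855/1209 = 1.53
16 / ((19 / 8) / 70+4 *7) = 8960 / 15699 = 0.57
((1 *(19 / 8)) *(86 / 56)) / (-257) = -817 / 57568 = -0.01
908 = 908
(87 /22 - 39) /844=-771 /18568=-0.04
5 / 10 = 1 / 2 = 0.50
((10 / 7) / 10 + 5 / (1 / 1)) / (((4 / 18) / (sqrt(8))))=324 * sqrt(2) / 7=65.46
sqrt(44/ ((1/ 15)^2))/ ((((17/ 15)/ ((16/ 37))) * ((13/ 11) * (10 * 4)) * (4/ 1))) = 495 * sqrt(11)/ 8177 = 0.20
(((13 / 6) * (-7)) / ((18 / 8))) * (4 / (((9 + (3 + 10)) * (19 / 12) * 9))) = -1456 / 16929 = -0.09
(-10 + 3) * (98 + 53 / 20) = -14091 / 20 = -704.55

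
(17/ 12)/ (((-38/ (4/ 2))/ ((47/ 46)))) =-799/ 10488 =-0.08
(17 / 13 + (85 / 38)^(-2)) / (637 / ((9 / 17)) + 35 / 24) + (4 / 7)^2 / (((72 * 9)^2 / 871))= 2886591412597 / 1496627323764300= 0.00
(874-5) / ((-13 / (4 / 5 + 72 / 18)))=-20856 / 65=-320.86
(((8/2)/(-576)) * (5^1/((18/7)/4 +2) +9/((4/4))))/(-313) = 0.00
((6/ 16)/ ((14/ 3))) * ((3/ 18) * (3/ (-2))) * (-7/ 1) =9/ 64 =0.14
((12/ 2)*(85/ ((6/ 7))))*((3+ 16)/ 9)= 11305/ 9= 1256.11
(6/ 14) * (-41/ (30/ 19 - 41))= 2337/ 5243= 0.45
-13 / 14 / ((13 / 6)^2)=-0.20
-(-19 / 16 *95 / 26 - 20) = 10125 / 416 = 24.34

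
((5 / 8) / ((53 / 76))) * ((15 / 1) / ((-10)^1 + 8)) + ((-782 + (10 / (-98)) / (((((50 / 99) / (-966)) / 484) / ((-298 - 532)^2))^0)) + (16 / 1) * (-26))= -12515709 / 10388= -1204.82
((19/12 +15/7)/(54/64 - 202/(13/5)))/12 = -8138/2014047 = -0.00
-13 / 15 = -0.87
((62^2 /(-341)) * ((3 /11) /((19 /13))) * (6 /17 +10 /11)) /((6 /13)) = -5.75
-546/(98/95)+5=-3670/7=-524.29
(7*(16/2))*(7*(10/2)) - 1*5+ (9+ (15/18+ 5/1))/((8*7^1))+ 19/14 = 657425/336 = 1956.62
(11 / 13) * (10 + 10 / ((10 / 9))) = 209 / 13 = 16.08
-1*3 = -3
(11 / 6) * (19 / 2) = 209 / 12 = 17.42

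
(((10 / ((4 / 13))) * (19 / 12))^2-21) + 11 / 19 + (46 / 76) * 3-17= 28589611 / 10944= 2612.35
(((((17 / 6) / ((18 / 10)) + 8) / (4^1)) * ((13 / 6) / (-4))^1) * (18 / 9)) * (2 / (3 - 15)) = 6721 / 15552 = 0.43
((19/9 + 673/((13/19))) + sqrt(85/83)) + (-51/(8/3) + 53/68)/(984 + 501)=sqrt(7055)/83 + 517594553/525096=986.73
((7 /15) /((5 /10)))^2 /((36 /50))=98 /81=1.21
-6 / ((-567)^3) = 2 / 60761421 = 0.00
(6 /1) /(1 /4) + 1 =25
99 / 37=2.68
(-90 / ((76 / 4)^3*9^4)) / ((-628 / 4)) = 0.00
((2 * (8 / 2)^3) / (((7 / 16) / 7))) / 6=1024 / 3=341.33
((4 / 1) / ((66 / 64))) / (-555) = -128 / 18315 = -0.01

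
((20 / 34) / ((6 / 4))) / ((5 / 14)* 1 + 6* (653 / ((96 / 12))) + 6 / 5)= 2800 / 3507933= 0.00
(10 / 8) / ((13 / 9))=45 / 52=0.87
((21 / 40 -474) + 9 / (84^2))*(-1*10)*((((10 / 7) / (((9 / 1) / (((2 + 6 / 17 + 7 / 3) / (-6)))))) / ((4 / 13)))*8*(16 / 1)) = -115332896380 / 472311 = -244188.46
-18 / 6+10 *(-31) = -313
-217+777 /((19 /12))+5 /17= 88512 /323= 274.03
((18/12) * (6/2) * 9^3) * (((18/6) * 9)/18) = 19683/4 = 4920.75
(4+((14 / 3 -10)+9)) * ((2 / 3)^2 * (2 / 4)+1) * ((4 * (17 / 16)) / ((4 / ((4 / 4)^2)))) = 4301 / 432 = 9.96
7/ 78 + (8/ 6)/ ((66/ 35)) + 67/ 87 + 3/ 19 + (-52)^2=3837459169/ 1418274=2705.72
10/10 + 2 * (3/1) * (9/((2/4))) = 109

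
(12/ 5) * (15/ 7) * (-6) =-216/ 7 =-30.86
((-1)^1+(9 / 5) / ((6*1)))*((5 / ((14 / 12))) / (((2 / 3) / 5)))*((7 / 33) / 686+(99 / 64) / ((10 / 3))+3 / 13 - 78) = 3120048849 / 1793792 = 1739.36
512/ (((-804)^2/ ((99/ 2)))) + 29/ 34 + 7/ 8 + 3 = 2910363/ 610504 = 4.77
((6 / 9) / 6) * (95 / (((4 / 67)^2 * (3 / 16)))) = 426455 / 27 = 15794.63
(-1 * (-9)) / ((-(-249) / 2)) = 6 / 83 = 0.07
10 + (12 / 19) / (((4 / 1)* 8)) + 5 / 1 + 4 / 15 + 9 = 55373 / 2280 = 24.29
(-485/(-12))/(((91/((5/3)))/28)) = 2425/117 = 20.73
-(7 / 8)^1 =-7 / 8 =-0.88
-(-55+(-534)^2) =-285101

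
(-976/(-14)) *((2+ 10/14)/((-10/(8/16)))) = -2318/245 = -9.46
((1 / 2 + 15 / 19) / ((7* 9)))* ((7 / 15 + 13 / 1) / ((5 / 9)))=707 / 1425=0.50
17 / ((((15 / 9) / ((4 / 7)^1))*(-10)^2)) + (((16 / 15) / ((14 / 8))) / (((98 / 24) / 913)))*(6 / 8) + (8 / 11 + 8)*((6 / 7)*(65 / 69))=1185819447 / 10847375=109.32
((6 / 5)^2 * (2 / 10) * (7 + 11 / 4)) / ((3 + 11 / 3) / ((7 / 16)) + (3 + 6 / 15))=7371 / 48925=0.15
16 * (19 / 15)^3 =109744 / 3375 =32.52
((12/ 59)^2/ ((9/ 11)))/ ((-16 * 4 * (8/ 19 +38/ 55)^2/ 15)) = -180184125/ 18800797456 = -0.01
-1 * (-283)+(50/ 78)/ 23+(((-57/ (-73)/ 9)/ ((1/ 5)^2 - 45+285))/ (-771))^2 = 283.03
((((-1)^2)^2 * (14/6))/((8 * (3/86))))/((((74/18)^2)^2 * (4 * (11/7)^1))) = 0.00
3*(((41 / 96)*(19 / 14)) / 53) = 779 / 23744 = 0.03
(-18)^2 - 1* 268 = 56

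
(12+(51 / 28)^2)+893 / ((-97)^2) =113692793 / 7376656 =15.41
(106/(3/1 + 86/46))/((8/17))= 20723/448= 46.26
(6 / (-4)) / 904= -3 / 1808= -0.00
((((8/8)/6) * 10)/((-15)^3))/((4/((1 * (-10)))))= 1/810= 0.00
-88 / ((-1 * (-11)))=-8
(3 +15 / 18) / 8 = 23 / 48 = 0.48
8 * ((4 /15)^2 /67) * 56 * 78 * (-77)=-14350336 /5025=-2855.79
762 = 762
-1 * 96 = -96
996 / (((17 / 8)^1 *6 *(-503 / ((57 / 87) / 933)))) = -0.00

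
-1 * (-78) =78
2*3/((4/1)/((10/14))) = 15/14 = 1.07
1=1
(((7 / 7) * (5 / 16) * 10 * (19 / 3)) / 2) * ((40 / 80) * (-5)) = -2375 / 96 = -24.74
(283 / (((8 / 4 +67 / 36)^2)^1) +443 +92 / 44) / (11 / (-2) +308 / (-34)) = -372602464 / 11689205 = -31.88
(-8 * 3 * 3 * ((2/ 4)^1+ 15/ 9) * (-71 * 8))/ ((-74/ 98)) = -117345.73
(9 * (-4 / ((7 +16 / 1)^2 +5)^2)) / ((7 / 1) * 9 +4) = -1 / 530707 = -0.00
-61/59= -1.03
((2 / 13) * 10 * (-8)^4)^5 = 3689348814741910323200000 / 371293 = 9936489012025301643.72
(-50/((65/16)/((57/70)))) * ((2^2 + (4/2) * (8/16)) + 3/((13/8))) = -81168/1183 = -68.61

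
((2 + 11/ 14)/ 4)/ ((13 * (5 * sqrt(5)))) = 3 * sqrt(5)/ 1400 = 0.00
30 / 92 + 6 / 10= 213 / 230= 0.93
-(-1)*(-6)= -6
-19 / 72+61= 4373 / 72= 60.74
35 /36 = 0.97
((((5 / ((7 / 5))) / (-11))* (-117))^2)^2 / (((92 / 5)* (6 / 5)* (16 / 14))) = 609989326171875 / 7392182336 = 82518.17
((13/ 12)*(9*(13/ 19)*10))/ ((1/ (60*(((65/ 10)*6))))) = 2965950/ 19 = 156102.63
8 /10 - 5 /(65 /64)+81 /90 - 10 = -1719 /130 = -13.22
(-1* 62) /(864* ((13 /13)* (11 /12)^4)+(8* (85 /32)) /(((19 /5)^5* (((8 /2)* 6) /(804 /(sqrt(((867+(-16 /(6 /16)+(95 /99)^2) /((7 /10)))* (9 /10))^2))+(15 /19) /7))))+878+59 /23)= -2497167766763649002688 /60037078485608788128155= -0.04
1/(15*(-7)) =-1/105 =-0.01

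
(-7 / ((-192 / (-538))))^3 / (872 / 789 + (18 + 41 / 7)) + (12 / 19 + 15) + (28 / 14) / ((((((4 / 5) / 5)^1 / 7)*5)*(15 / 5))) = -216956480660425 / 772514021376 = -280.84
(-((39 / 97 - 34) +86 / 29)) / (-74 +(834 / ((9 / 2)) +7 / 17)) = 4394619 / 16031287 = 0.27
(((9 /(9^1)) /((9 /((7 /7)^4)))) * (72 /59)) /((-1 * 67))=-8 /3953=-0.00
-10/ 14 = -5/ 7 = -0.71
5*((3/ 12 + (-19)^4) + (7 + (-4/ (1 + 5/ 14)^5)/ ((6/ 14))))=19362037788365/ 29713188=651631.11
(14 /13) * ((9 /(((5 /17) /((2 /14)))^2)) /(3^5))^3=48275138 /67196224265625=0.00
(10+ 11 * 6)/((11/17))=1292/11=117.45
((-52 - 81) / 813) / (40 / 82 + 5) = -0.03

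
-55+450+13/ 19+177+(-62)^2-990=65107/ 19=3426.68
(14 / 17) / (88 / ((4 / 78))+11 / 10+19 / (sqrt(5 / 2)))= 2403940 / 5012089617-5320 * sqrt(10) / 5012089617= 0.00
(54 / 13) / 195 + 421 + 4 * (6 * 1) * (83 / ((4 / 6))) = 2880623 / 845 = 3409.02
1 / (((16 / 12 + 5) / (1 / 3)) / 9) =9 / 19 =0.47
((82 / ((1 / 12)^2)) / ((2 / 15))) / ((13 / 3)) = 265680 / 13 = 20436.92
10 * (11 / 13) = 110 / 13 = 8.46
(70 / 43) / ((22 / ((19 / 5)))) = 133 / 473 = 0.28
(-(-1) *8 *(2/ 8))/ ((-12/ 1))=-1/ 6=-0.17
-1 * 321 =-321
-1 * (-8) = 8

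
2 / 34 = 1 / 17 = 0.06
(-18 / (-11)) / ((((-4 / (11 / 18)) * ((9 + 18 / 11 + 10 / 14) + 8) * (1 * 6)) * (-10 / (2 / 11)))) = 7 / 178800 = 0.00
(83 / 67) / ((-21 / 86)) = -7138 / 1407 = -5.07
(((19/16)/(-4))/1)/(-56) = 19/3584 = 0.01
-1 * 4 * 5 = -20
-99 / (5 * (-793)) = 99 / 3965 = 0.02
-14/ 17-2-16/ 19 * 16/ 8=-4.51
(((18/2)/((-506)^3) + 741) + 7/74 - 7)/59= 59642149789/4793505992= 12.44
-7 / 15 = -0.47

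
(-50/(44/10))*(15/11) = -1875/121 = -15.50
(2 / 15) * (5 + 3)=16 / 15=1.07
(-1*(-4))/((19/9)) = 36/19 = 1.89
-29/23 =-1.26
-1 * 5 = -5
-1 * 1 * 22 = -22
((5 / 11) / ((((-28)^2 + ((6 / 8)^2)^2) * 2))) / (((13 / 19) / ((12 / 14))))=14592 / 40197157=0.00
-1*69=-69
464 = 464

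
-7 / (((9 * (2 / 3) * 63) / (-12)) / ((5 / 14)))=5 / 63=0.08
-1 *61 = -61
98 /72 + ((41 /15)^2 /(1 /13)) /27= 120487 /24300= 4.96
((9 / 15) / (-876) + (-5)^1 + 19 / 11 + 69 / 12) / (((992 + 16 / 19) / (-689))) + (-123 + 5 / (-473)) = -270810074437 / 2171183520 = -124.73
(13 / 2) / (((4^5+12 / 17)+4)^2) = 3757 / 611660288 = 0.00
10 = 10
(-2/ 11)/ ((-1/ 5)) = 10/ 11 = 0.91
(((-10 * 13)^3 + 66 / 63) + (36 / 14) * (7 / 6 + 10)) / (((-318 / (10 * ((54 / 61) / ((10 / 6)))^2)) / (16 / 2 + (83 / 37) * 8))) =25830464544000 / 51078167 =505704.61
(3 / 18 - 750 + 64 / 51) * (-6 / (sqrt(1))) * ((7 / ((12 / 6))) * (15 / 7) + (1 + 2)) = 1603455 / 34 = 47160.44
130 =130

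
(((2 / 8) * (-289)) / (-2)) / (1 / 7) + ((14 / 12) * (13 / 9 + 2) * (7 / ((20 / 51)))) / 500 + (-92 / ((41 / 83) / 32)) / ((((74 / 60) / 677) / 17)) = -15186065617979009 / 273060000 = -55614391.04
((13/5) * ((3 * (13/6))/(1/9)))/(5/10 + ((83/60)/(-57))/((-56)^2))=1631290752/5362477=304.20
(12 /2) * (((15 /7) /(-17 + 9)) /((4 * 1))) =-45 /112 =-0.40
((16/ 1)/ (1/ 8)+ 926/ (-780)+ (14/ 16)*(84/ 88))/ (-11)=-4380881/ 377520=-11.60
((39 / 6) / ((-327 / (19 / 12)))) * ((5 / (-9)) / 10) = 247 / 141264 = 0.00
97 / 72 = 1.35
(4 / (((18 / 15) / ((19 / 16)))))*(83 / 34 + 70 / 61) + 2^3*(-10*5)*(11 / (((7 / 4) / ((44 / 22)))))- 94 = -593306071 / 116144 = -5108.37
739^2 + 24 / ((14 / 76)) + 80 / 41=156774679 / 287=546253.24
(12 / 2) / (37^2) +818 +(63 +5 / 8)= 9655605 / 10952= 881.63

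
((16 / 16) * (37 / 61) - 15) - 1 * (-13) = -85 / 61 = -1.39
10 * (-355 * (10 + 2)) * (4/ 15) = -11360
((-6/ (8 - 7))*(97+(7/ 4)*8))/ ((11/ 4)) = -2664/ 11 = -242.18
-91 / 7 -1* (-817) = 804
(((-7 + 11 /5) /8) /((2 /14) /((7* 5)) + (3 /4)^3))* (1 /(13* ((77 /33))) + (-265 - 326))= 72277632 /86827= 832.43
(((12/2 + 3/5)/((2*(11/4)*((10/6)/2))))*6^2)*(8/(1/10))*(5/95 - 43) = -16920576/95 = -178111.33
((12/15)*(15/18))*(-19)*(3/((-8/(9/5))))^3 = 124659/32000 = 3.90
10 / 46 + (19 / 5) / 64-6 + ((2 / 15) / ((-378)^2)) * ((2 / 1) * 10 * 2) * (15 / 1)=-1504528483 / 262906560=-5.72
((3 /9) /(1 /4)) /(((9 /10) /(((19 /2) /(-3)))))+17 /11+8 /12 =-2209 /891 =-2.48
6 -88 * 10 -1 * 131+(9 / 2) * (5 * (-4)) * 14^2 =-18645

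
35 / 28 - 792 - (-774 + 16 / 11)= -801 / 44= -18.20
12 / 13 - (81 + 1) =-1054 / 13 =-81.08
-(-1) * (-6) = -6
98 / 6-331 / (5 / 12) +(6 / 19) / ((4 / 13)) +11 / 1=-436643 / 570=-766.04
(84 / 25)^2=7056 / 625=11.29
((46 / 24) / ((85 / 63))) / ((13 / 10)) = 483 / 442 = 1.09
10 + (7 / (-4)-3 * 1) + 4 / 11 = 247 / 44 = 5.61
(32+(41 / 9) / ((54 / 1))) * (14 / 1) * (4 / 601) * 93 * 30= 135347240 / 16227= 8340.87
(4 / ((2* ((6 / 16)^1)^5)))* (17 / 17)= 65536 / 243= 269.70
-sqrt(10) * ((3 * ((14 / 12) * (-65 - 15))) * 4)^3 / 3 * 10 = 14049280000 * sqrt(10) / 3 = 14809241428.48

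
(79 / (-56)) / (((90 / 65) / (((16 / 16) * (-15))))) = 5135 / 336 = 15.28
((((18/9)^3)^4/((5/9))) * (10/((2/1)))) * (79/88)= 364032/11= 33093.82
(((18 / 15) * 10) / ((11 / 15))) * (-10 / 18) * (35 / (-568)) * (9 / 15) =525 / 1562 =0.34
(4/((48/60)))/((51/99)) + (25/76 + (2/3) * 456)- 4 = 400565/1292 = 310.03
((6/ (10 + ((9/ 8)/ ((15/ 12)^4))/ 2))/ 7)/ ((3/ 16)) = 10000/ 22379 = 0.45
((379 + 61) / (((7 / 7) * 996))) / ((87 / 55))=6050 / 21663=0.28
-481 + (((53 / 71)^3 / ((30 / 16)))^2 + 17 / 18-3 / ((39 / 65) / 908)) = -289378906846412513 / 57645127764450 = -5020.01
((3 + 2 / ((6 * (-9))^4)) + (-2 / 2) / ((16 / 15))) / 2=17537555 / 17006112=1.03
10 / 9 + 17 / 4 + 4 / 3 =6.69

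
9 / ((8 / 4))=9 / 2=4.50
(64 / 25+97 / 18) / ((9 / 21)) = 18.55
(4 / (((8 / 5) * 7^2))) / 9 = 5 / 882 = 0.01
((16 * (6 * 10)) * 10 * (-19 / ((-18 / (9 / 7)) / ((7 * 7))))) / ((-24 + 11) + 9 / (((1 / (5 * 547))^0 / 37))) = 1995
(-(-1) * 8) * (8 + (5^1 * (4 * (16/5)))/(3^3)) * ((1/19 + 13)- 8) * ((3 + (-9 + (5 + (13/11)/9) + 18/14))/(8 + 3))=2959360/186219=15.89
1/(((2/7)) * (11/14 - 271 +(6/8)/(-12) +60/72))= -0.01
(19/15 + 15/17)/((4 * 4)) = 137/1020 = 0.13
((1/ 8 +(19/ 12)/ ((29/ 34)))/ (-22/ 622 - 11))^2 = 183928619161/ 5705753923584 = 0.03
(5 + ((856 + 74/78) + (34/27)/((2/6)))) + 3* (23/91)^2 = 64536013/74529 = 865.92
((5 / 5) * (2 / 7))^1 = 2 / 7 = 0.29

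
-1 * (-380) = 380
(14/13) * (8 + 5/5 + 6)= 210/13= 16.15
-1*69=-69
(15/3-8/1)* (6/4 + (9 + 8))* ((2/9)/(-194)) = 37/582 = 0.06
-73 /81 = -0.90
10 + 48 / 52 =142 / 13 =10.92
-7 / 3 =-2.33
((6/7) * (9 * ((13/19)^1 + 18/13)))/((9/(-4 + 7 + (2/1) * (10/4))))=3504/247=14.19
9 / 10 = 0.90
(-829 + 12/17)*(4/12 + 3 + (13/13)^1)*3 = -10767.82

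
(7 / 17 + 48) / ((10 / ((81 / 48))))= 22221 / 2720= 8.17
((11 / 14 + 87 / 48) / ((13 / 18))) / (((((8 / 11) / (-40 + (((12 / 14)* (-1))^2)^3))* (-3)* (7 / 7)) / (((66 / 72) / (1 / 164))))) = 64677008451 / 6588344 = 9816.88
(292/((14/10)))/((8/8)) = 1460/7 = 208.57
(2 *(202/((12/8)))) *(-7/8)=-707/3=-235.67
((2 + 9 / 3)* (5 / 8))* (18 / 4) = 225 / 16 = 14.06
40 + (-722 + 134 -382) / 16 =-165 / 8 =-20.62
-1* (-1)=1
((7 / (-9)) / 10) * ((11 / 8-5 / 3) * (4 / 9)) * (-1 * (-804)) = 3283 / 405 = 8.11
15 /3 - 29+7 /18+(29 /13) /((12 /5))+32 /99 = -12789 /572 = -22.36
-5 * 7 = -35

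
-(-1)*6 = 6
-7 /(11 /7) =-49 /11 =-4.45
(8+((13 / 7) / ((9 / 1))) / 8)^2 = 16362025 / 254016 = 64.41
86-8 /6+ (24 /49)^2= 611582 /7203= 84.91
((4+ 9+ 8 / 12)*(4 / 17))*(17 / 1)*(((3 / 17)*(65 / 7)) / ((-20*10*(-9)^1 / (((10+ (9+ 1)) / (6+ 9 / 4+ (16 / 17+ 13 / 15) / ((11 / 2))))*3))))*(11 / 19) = 2579720 / 12801649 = 0.20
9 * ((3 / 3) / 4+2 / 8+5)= 99 / 2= 49.50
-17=-17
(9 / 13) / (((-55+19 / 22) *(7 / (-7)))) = 66 / 5161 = 0.01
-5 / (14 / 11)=-55 / 14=-3.93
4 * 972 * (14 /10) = 27216 /5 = 5443.20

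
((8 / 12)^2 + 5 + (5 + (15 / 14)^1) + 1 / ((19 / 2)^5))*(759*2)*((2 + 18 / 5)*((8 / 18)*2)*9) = 29087500521376 / 37141485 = 783153.95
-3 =-3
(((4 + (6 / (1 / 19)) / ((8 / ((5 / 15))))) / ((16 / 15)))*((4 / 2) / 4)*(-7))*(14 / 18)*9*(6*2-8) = -25725 / 32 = -803.91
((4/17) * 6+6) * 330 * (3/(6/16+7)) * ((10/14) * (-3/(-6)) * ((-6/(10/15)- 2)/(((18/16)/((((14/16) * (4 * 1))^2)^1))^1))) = -42688800/1003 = -42561.12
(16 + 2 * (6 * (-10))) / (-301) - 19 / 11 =-4575 / 3311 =-1.38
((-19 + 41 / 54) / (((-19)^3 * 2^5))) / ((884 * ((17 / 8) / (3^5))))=8865 / 824616416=0.00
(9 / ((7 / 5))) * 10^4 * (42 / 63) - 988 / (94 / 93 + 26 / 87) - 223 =258858524 / 6181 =41879.72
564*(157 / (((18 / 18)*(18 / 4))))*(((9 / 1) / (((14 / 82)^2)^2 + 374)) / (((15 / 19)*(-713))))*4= -12677584574752 / 3767623958475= -3.36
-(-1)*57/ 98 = 57/ 98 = 0.58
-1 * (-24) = 24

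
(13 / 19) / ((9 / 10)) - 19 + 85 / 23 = -57202 / 3933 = -14.54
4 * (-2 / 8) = -1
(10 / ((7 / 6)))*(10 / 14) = 300 / 49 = 6.12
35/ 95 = 7/ 19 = 0.37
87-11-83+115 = 108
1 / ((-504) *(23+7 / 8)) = -1 / 12033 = -0.00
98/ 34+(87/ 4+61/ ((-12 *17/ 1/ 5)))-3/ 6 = 2309/ 102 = 22.64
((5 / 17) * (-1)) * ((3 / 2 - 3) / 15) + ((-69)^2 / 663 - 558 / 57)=-21659 / 8398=-2.58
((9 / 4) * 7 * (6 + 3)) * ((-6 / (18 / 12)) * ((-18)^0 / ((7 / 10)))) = -810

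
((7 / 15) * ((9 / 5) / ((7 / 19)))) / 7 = 57 / 175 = 0.33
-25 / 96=-0.26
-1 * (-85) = 85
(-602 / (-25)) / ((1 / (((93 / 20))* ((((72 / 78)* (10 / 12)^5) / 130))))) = 46655 / 146016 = 0.32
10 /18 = 0.56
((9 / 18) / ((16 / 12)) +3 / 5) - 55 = -2161 / 40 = -54.02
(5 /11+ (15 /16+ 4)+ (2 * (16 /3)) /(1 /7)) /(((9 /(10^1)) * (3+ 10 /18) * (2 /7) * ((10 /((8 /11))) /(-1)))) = -295897 /46464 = -6.37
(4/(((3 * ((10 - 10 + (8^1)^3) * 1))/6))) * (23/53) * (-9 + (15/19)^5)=-123771717/2099731952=-0.06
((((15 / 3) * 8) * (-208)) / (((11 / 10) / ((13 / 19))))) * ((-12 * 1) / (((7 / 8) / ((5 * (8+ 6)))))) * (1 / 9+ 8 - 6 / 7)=158173184000 / 4389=36038547.28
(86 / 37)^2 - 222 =-216.60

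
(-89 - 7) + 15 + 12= -69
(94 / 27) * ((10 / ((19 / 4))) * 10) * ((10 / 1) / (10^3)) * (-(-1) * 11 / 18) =2068 / 4617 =0.45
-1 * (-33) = 33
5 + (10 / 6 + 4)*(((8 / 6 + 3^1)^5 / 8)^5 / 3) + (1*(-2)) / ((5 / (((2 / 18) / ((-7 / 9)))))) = 4198563958889983893662975678167 / 8745645243581890560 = 480074807741.73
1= 1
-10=-10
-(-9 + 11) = -2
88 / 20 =22 / 5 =4.40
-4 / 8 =-0.50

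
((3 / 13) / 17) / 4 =3 / 884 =0.00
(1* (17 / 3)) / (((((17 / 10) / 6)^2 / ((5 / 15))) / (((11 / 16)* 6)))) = 1650 / 17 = 97.06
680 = 680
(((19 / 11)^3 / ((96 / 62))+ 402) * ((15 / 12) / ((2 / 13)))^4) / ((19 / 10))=2311263670015625 / 2486009856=929708.17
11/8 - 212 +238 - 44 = -16.62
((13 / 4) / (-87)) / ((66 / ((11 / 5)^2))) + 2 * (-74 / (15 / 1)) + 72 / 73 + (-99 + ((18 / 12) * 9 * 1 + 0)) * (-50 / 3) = 5396255041 / 3810600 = 1416.12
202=202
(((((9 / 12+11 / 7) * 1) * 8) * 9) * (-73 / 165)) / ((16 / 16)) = -5694 / 77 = -73.95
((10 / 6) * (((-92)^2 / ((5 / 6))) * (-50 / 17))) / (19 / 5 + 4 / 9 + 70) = -670.60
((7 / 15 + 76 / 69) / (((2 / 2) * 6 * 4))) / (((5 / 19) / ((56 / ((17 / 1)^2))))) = 71953 / 1495575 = 0.05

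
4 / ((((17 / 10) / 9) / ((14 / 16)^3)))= 15435 / 1088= 14.19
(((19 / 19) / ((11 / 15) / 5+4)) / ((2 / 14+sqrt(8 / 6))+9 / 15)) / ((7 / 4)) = 0.07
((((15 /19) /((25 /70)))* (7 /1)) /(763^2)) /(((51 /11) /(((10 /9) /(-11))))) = -20 /34538067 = -0.00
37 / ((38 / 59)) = 2183 / 38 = 57.45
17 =17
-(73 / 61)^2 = -1.43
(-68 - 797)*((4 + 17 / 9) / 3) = -45845 / 27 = -1697.96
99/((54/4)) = 22/3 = 7.33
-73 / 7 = -10.43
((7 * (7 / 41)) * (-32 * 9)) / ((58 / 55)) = -388080 / 1189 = -326.39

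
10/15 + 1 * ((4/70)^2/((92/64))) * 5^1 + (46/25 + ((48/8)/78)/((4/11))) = 11997247/4395300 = 2.73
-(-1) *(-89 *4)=-356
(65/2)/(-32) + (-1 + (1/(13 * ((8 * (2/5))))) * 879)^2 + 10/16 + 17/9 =158362109/389376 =406.71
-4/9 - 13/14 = -173/126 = -1.37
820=820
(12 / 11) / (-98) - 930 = -501276 / 539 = -930.01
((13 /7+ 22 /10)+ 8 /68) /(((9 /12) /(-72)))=-238464 /595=-400.78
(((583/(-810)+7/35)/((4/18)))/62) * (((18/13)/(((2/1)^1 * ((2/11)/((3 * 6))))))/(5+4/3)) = -125037/306280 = -0.41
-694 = -694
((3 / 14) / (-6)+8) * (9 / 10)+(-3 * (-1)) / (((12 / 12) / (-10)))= -22.83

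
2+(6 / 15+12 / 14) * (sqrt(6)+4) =44 * sqrt(6) / 35+246 / 35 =10.11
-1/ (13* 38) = -1/ 494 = -0.00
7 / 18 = 0.39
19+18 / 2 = 28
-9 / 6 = -3 / 2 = -1.50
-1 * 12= -12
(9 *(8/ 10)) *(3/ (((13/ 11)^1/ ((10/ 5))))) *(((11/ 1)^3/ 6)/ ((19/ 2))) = 1054152/ 1235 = 853.56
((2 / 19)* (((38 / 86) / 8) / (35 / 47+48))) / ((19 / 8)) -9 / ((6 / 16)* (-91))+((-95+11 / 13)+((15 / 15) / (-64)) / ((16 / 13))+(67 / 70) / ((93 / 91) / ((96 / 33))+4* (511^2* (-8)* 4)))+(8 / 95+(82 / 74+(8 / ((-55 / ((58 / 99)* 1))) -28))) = -413126012990804730371576558197 / 3420040420056812547454018560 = -120.80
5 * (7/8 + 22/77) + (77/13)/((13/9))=9.90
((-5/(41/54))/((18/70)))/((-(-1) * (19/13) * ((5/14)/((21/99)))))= -89180/8569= -10.41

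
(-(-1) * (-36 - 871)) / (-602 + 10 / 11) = 1.51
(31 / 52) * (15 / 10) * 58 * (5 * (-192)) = -647280 / 13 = -49790.77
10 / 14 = 5 / 7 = 0.71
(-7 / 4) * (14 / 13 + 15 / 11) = -2443 / 572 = -4.27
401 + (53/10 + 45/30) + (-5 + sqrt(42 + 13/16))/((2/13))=13 * sqrt(685)/8 + 3753/10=417.83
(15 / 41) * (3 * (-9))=-405 / 41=-9.88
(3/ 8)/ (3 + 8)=3/ 88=0.03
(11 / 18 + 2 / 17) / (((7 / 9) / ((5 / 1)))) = 1115 / 238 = 4.68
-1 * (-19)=19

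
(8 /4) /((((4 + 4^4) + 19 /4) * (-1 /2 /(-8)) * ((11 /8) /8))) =8192 /11649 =0.70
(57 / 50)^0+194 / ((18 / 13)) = 1270 / 9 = 141.11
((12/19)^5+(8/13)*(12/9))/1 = 88939616/96567861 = 0.92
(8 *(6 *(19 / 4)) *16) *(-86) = -313728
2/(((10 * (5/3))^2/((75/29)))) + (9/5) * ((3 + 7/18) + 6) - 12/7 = 77162/5075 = 15.20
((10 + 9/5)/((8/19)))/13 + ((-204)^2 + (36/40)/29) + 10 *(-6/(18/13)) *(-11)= 1904371171/45240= 42094.85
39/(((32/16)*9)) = 13/6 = 2.17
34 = 34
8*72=576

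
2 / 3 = 0.67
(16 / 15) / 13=16 / 195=0.08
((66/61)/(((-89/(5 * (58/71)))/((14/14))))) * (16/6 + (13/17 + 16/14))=-146740/646051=-0.23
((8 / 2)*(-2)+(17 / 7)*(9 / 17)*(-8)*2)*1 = -200 / 7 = -28.57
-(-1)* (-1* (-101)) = 101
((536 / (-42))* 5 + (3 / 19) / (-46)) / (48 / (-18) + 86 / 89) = 104238847 / 2777572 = 37.53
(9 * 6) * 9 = 486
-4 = -4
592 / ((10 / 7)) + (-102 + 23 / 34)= 53223 / 170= 313.08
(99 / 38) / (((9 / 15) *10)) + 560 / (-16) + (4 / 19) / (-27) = -70945 / 2052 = -34.57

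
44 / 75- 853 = -852.41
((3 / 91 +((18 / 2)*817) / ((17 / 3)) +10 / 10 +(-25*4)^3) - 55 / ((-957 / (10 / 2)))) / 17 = -134414181196 / 2288013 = -58747.12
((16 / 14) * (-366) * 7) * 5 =-14640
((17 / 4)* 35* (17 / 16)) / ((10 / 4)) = 2023 / 32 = 63.22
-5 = -5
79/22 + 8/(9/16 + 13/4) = 7635/1342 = 5.69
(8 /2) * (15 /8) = 15 /2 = 7.50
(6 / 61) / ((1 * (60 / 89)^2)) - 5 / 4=-37829 / 36600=-1.03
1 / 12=0.08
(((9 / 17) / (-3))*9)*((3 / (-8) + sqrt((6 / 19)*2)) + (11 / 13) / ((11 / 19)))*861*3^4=-212779791 / 1768 - 3766014*sqrt(57) / 323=-208377.75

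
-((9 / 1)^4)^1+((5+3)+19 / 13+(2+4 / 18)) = -6549.32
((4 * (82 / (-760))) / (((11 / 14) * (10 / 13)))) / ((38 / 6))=-11193 / 99275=-0.11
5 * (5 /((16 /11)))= 275 /16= 17.19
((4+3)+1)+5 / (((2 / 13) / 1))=81 / 2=40.50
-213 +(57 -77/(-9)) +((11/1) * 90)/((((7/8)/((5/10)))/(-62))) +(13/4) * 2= -4437119/126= -35215.23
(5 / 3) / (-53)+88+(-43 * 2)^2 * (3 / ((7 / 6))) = 21265261 / 1113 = 19106.25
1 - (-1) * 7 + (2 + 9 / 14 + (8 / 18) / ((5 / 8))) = 7153 / 630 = 11.35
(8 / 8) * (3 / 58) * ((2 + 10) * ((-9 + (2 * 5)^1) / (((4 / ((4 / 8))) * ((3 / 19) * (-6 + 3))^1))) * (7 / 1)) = -1.15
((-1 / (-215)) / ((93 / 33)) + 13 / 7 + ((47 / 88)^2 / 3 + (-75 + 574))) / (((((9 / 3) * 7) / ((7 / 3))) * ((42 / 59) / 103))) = 3299679599696803 / 409710026880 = 8053.70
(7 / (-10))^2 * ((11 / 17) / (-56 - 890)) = -0.00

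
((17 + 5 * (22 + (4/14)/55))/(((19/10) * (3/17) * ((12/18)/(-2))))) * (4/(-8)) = 831385/1463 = 568.27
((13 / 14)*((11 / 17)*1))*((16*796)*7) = 910624 / 17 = 53566.12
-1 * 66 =-66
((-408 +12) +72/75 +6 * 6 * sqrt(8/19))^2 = 1859652144/11875 - 1422144 * sqrt(38)/475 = 138146.11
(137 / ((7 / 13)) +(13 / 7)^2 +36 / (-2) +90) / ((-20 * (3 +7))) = -4041 / 2450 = -1.65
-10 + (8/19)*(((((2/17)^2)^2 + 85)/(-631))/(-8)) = -10006233389/1001333269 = -9.99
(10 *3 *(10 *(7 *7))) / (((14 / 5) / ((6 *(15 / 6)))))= 78750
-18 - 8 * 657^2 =-3453210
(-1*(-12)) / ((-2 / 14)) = -84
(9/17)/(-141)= -3/799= -0.00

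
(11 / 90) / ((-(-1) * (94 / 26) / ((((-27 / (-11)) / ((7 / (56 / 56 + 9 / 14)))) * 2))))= 897 / 23030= 0.04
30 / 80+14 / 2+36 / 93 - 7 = 189 / 248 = 0.76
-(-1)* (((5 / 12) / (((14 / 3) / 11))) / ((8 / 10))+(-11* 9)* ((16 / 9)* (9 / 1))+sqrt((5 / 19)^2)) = -1582.51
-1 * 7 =-7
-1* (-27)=27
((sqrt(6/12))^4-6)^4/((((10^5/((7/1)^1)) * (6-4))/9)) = 17629983/51200000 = 0.34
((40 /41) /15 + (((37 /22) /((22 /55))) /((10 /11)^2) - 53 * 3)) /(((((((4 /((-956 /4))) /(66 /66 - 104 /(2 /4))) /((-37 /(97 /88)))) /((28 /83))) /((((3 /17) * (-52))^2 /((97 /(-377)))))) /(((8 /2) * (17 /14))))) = -34252559671.06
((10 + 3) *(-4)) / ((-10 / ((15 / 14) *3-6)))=-507 / 35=-14.49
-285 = -285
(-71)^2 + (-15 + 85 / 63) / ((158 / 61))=25062827 / 4977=5035.73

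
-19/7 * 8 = -21.71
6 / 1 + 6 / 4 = 15 / 2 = 7.50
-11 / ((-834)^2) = -11 / 695556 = -0.00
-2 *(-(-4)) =-8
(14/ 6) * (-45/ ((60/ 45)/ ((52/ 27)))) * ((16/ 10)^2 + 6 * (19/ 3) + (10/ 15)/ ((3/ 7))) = -862316/ 135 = -6387.53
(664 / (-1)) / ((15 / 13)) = -8632 / 15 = -575.47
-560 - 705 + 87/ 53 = -66958/ 53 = -1263.36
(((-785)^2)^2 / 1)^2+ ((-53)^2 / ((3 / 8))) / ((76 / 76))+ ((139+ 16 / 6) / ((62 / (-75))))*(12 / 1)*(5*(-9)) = 13410352771611302858131007 / 93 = 144197341630229062990656.00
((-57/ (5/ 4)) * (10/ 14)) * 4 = -912/ 7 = -130.29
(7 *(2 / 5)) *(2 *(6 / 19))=1.77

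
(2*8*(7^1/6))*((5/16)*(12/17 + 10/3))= 3605/153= 23.56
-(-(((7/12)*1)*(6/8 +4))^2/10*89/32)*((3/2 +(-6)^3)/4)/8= -14.31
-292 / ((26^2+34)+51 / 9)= -876 / 2147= -0.41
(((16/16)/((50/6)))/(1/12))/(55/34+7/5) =136/285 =0.48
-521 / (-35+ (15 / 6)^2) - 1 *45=-3091 / 115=-26.88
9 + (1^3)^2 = 10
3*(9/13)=27/13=2.08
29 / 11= 2.64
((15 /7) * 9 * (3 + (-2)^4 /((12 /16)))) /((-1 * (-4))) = 3285 /28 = 117.32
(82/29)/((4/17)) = 697/58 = 12.02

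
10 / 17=0.59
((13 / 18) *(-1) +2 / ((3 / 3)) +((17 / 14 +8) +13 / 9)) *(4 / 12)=752 / 189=3.98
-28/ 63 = -4/ 9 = -0.44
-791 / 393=-2.01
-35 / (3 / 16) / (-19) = 9.82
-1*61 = -61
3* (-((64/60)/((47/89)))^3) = -2887553024/116800875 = -24.72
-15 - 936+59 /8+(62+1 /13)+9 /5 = -457469 /520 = -879.75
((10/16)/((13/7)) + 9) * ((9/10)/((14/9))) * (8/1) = 43.21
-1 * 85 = -85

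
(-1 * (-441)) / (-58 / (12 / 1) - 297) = -2646 / 1811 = -1.46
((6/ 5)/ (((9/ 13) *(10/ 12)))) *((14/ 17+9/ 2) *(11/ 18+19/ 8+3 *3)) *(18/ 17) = 2030639/ 14450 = 140.53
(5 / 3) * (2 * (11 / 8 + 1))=95 / 12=7.92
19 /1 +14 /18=178 /9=19.78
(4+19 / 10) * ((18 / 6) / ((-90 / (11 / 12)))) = -0.18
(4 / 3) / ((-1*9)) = -4 / 27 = -0.15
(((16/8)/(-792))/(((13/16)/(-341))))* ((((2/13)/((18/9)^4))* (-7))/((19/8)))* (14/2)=-6076/28899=-0.21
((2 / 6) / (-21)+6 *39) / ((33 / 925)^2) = 12612768125 / 68607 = 183840.83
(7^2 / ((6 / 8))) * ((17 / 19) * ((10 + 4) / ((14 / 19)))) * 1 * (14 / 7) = 6664 / 3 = 2221.33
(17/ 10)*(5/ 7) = 17/ 14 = 1.21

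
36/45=4/5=0.80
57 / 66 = 19 / 22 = 0.86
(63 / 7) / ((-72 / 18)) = -9 / 4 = -2.25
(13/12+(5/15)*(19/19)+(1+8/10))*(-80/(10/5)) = -386/3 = -128.67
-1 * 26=-26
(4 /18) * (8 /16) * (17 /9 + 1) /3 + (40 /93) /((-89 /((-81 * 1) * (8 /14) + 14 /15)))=1530730 /4693059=0.33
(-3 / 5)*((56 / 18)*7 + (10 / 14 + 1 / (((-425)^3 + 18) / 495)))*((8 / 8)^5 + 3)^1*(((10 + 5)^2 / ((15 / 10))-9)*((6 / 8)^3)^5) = -36679473836025138243 / 360615687602831360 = -101.71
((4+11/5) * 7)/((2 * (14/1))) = 31/20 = 1.55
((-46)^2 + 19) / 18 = 2135 / 18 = 118.61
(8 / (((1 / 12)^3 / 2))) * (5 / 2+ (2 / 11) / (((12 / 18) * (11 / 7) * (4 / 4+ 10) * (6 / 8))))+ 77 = 92875351 / 1331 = 69778.63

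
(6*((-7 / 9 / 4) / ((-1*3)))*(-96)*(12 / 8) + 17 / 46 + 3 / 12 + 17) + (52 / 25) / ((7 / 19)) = -527029 / 16100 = -32.73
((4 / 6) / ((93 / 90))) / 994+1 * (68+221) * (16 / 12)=17810522 / 46221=385.33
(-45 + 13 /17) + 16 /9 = -6496 /153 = -42.46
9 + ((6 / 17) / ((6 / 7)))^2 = 2650 / 289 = 9.17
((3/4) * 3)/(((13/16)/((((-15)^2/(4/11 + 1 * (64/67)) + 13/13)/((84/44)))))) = 203863/819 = 248.92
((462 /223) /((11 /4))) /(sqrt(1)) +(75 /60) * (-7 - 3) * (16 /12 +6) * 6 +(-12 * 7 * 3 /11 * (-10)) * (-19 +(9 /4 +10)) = -5140532 /2453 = -2095.61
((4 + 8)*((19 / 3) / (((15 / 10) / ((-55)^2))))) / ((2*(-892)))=-57475 / 669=-85.91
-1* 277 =-277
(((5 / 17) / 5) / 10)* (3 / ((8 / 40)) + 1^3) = 8 / 85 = 0.09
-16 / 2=-8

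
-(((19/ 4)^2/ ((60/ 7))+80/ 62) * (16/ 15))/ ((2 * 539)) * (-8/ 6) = 116737/ 22557150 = 0.01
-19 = -19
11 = 11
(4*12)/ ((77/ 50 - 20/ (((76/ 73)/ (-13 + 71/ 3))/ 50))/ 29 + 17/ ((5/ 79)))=-3967200/ 6995821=-0.57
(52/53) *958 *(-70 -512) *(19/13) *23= -974607888/53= -18388828.08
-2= -2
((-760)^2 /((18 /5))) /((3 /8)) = 11552000 /27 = 427851.85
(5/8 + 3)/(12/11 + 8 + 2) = 319/976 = 0.33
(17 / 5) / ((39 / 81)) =459 / 65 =7.06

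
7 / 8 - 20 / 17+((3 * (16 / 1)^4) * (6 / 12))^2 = 1314259992535 / 136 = 9663676415.70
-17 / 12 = -1.42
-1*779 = -779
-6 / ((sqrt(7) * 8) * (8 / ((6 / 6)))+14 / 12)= 36 / 147449 -13824 * sqrt(7) / 1032143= -0.04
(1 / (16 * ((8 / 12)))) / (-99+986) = 3 / 28384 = 0.00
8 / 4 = 2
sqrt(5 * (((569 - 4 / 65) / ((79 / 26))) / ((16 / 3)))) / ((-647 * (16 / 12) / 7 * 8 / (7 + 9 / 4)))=-2331 * sqrt(1947666) / 26169856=-0.12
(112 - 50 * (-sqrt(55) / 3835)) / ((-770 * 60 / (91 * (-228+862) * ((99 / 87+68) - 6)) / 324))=-22817746224 / 7975 - 31343058 * sqrt(55) / 94105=-2863629.48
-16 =-16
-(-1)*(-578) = -578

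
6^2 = 36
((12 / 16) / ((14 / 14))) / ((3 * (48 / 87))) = 0.45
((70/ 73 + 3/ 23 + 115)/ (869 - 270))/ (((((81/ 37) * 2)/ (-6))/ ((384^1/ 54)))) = -461556352/ 244390203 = -1.89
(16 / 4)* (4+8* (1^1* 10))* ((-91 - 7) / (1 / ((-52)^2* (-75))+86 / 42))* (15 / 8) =-3246152000 / 107659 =-30152.17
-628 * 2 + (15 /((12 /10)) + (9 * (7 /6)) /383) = -476250 /383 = -1243.47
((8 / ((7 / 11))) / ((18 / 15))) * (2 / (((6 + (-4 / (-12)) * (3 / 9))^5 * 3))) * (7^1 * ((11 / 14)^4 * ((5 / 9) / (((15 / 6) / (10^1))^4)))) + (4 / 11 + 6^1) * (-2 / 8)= -8451511 / 6602750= -1.28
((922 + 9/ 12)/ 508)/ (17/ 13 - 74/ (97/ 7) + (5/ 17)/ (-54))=-2136347109/ 4749124360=-0.45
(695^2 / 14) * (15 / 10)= 1449075 / 28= 51752.68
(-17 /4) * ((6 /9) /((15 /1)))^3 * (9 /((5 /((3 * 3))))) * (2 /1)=-68 /5625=-0.01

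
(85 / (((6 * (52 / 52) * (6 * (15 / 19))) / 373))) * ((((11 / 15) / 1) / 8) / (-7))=-1325269 / 90720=-14.61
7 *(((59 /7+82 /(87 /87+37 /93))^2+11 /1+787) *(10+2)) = 13164511512 /29575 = 445122.96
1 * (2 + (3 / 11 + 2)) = 47 / 11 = 4.27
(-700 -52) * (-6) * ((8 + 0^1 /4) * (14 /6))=84224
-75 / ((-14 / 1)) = 5.36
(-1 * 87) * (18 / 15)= -522 / 5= -104.40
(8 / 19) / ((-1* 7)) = -8 / 133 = -0.06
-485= -485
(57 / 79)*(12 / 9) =76 / 79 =0.96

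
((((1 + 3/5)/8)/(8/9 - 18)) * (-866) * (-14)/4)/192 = -1299/7040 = -0.18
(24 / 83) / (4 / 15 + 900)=45 / 140104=0.00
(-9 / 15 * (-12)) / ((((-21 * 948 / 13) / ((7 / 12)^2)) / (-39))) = 0.06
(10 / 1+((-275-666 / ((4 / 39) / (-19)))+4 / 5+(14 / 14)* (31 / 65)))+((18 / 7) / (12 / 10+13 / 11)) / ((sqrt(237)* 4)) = 165* sqrt(237) / 144886+16004661 / 130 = 123112.79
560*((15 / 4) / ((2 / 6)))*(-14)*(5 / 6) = -73500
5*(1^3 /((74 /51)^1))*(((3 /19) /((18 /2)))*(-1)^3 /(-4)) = 85 /5624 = 0.02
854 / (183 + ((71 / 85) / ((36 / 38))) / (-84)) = 109756080 / 23517811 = 4.67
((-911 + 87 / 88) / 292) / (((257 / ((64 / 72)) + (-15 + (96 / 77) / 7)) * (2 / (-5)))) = 53753 / 1892472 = 0.03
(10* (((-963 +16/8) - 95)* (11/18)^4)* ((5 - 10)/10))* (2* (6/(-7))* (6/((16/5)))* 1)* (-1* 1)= 4026275/1701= 2367.00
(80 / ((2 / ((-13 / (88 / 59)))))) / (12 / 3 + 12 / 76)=-72865 / 869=-83.85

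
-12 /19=-0.63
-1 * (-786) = 786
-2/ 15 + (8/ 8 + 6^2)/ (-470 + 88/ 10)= -7387/ 34590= -0.21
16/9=1.78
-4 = -4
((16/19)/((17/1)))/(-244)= -4/19703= -0.00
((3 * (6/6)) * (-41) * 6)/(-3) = 246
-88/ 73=-1.21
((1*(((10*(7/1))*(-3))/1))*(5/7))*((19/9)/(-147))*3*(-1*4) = -3800/147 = -25.85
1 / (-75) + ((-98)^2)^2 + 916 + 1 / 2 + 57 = 13835668423 / 150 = 92237789.49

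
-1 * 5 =-5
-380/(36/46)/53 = -4370/477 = -9.16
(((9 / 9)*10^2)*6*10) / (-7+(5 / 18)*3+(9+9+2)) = 36000 / 83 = 433.73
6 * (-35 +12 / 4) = -192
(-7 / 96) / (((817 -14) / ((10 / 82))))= -0.00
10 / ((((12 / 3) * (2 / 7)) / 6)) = 105 / 2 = 52.50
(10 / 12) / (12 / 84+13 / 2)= 35 / 279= 0.13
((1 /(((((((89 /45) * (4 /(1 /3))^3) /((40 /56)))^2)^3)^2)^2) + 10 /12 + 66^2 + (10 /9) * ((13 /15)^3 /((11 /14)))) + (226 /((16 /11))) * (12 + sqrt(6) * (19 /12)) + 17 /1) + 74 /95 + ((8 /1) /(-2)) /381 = 6842.62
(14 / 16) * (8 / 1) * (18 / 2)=63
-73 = -73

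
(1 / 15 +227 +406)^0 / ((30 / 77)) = 77 / 30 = 2.57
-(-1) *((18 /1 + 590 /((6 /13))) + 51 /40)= 155713 /120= 1297.61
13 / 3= 4.33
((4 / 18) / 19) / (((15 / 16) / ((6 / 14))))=32 / 5985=0.01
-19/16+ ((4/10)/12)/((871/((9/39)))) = -1.19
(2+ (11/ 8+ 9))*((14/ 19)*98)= 33957/ 38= 893.61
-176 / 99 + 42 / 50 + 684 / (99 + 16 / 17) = 2257811 / 382275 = 5.91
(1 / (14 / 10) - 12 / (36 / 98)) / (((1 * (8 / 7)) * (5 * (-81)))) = 671 / 9720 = 0.07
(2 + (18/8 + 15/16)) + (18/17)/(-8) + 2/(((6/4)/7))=11741/816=14.39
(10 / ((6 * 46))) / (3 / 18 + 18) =5 / 2507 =0.00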